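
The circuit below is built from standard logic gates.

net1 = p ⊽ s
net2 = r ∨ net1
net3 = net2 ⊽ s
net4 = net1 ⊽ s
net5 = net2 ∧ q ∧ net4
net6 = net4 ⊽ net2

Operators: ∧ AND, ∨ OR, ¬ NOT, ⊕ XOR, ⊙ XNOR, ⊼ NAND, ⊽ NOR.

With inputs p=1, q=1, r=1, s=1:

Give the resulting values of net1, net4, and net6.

net1 = 0  net4 = 0  net6 = 0

net1 = p NOR s = 1 NOR 1 = 0
net2 = r OR net1 = 1 OR 0 = 1
net4 = net1 NOR s = 0 NOR 1 = 0
net6 = net4 NOR net2 = 0 NOR 1 = 0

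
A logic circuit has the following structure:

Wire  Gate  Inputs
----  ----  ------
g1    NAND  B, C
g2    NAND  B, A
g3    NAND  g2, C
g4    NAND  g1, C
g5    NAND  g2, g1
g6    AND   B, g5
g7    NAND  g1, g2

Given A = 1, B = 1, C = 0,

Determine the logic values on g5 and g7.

g5 = 1  g7 = 1

g1 = B NAND C = 1 NAND 0 = 1
g2 = B NAND A = 1 NAND 1 = 0
g5 = g2 NAND g1 = 0 NAND 1 = 1
g7 = g1 NAND g2 = 1 NAND 0 = 1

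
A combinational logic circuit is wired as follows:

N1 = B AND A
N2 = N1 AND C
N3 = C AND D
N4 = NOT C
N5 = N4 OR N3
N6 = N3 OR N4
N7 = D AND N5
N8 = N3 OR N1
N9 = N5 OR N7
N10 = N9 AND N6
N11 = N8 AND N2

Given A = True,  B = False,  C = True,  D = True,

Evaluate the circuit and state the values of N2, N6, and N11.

N1 = B AND A = False AND True = False
N2 = N1 AND C = False AND True = False
N3 = C AND D = True AND True = True
N4 = NOT C = NOT True = False
N6 = N3 OR N4 = True OR False = True
N8 = N3 OR N1 = True OR False = True
N11 = N8 AND N2 = True AND False = False

N2 = False, N6 = True, N11 = False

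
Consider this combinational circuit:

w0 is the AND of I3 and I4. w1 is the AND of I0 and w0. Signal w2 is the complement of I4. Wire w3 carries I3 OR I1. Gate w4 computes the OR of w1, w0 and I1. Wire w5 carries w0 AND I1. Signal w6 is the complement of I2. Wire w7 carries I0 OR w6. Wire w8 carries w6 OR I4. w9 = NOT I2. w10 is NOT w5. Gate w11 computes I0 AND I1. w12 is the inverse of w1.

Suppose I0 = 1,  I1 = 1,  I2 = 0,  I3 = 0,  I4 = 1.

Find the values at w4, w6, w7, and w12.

w0 = I3 AND I4 = 0 AND 1 = 0
w1 = I0 AND w0 = 1 AND 0 = 0
w4 = w1 OR w0 OR I1 = 0 OR 0 OR 1 = 1
w6 = NOT I2 = NOT 0 = 1
w7 = I0 OR w6 = 1 OR 1 = 1
w12 = NOT w1 = NOT 0 = 1

w4 = 1; w6 = 1; w7 = 1; w12 = 1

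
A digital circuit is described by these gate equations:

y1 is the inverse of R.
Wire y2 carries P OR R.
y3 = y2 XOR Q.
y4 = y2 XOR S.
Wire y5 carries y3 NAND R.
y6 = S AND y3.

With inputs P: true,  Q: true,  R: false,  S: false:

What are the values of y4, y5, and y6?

y2 = P OR R = true OR false = true
y3 = y2 XOR Q = true XOR true = false
y4 = y2 XOR S = true XOR false = true
y5 = y3 NAND R = false NAND false = true
y6 = S AND y3 = false AND false = false

y4 = true  y5 = true  y6 = false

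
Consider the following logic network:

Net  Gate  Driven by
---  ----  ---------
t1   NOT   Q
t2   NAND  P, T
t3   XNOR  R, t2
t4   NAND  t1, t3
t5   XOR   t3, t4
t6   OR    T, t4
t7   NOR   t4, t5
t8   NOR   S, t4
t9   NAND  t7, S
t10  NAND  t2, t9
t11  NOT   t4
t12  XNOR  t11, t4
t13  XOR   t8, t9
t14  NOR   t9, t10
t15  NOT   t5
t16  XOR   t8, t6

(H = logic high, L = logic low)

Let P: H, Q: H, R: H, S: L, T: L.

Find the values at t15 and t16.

t15 = H  t16 = H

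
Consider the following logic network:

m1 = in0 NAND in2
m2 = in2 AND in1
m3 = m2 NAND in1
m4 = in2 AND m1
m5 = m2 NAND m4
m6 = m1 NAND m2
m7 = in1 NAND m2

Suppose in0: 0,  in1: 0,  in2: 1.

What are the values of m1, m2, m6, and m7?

m1 = 1  m2 = 0  m6 = 1  m7 = 1

m1 = in0 NAND in2 = 0 NAND 1 = 1
m2 = in2 AND in1 = 1 AND 0 = 0
m6 = m1 NAND m2 = 1 NAND 0 = 1
m7 = in1 NAND m2 = 0 NAND 0 = 1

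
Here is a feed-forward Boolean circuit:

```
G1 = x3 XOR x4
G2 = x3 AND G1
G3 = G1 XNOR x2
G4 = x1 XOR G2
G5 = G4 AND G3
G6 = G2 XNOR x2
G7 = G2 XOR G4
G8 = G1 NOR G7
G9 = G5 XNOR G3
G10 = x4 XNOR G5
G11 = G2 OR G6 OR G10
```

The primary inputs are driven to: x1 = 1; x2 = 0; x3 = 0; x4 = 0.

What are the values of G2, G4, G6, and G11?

G1 = x3 XOR x4 = 0 XOR 0 = 0
G2 = x3 AND G1 = 0 AND 0 = 0
G3 = G1 XNOR x2 = 0 XNOR 0 = 1
G4 = x1 XOR G2 = 1 XOR 0 = 1
G5 = G4 AND G3 = 1 AND 1 = 1
G6 = G2 XNOR x2 = 0 XNOR 0 = 1
G10 = x4 XNOR G5 = 0 XNOR 1 = 0
G11 = G2 OR G6 OR G10 = 0 OR 1 OR 0 = 1

G2 = 0  G4 = 1  G6 = 1  G11 = 1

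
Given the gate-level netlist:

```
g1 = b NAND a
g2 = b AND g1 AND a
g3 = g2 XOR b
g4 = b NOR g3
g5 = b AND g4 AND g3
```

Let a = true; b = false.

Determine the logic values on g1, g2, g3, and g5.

g1 = true, g2 = false, g3 = false, g5 = false

g1 = b NAND a = false NAND true = true
g2 = b AND g1 AND a = false AND true AND true = false
g3 = g2 XOR b = false XOR false = false
g4 = b NOR g3 = false NOR false = true
g5 = b AND g4 AND g3 = false AND true AND false = false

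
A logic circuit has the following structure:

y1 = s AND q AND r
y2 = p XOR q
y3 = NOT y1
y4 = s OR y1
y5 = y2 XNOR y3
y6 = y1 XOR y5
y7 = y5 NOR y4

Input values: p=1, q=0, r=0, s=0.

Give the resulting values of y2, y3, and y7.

y1 = s AND q AND r = 0 AND 0 AND 0 = 0
y2 = p XOR q = 1 XOR 0 = 1
y3 = NOT y1 = NOT 0 = 1
y4 = s OR y1 = 0 OR 0 = 0
y5 = y2 XNOR y3 = 1 XNOR 1 = 1
y7 = y5 NOR y4 = 1 NOR 0 = 0

y2 = 1; y3 = 1; y7 = 0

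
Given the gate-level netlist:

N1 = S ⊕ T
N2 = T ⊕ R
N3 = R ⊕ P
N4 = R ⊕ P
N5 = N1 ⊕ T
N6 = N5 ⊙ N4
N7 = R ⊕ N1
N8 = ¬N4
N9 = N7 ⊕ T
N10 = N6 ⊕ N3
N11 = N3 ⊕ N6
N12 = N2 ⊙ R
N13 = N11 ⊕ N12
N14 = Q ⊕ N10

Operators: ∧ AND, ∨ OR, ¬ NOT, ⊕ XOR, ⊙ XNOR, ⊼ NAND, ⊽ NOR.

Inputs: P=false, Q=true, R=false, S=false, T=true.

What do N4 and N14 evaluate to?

N1 = S XOR T = false XOR true = true
N3 = R XOR P = false XOR false = false
N4 = R XOR P = false XOR false = false
N5 = N1 XOR T = true XOR true = false
N6 = N5 XNOR N4 = false XNOR false = true
N10 = N6 XOR N3 = true XOR false = true
N14 = Q XOR N10 = true XOR true = false

N4 = false; N14 = false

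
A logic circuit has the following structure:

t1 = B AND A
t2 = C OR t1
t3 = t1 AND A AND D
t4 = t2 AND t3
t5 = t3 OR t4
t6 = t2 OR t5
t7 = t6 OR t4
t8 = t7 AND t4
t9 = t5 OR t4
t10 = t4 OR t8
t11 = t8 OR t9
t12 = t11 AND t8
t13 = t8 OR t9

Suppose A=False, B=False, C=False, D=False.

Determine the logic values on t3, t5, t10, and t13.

t3 = False  t5 = False  t10 = False  t13 = False

t1 = B AND A = False AND False = False
t2 = C OR t1 = False OR False = False
t3 = t1 AND A AND D = False AND False AND False = False
t4 = t2 AND t3 = False AND False = False
t5 = t3 OR t4 = False OR False = False
t6 = t2 OR t5 = False OR False = False
t7 = t6 OR t4 = False OR False = False
t8 = t7 AND t4 = False AND False = False
t9 = t5 OR t4 = False OR False = False
t10 = t4 OR t8 = False OR False = False
t13 = t8 OR t9 = False OR False = False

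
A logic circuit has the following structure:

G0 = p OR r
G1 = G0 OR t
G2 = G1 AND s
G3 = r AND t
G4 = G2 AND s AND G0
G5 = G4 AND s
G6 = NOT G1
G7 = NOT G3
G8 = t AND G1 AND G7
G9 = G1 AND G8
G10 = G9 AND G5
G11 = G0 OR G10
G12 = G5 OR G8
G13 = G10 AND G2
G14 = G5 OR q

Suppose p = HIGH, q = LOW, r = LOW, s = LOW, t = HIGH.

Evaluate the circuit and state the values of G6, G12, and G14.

G0 = p OR r = HIGH OR LOW = HIGH
G1 = G0 OR t = HIGH OR HIGH = HIGH
G2 = G1 AND s = HIGH AND LOW = LOW
G3 = r AND t = LOW AND HIGH = LOW
G4 = G2 AND s AND G0 = LOW AND LOW AND HIGH = LOW
G5 = G4 AND s = LOW AND LOW = LOW
G6 = NOT G1 = NOT HIGH = LOW
G7 = NOT G3 = NOT LOW = HIGH
G8 = t AND G1 AND G7 = HIGH AND HIGH AND HIGH = HIGH
G12 = G5 OR G8 = LOW OR HIGH = HIGH
G14 = G5 OR q = LOW OR LOW = LOW

G6 = LOW, G12 = HIGH, G14 = LOW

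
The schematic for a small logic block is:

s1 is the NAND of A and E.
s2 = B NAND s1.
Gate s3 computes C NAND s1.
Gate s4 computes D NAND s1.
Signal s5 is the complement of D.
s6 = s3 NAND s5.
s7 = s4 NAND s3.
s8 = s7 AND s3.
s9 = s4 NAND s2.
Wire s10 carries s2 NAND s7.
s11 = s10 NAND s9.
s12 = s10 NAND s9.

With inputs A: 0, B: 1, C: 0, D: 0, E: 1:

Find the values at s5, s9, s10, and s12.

s5 = 1, s9 = 1, s10 = 1, s12 = 0

s1 = A NAND E = 0 NAND 1 = 1
s2 = B NAND s1 = 1 NAND 1 = 0
s3 = C NAND s1 = 0 NAND 1 = 1
s4 = D NAND s1 = 0 NAND 1 = 1
s5 = NOT D = NOT 0 = 1
s7 = s4 NAND s3 = 1 NAND 1 = 0
s9 = s4 NAND s2 = 1 NAND 0 = 1
s10 = s2 NAND s7 = 0 NAND 0 = 1
s12 = s10 NAND s9 = 1 NAND 1 = 0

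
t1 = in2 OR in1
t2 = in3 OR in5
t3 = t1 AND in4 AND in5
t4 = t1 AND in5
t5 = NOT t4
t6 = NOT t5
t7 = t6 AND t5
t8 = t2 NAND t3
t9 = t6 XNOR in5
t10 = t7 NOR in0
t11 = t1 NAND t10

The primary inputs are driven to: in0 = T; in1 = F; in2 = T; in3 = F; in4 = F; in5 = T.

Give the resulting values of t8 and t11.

t8 = T; t11 = T

t1 = in2 OR in1 = T OR F = T
t2 = in3 OR in5 = F OR T = T
t3 = t1 AND in4 AND in5 = T AND F AND T = F
t4 = t1 AND in5 = T AND T = T
t5 = NOT t4 = NOT T = F
t6 = NOT t5 = NOT F = T
t7 = t6 AND t5 = T AND F = F
t8 = t2 NAND t3 = T NAND F = T
t10 = t7 NOR in0 = F NOR T = F
t11 = t1 NAND t10 = T NAND F = T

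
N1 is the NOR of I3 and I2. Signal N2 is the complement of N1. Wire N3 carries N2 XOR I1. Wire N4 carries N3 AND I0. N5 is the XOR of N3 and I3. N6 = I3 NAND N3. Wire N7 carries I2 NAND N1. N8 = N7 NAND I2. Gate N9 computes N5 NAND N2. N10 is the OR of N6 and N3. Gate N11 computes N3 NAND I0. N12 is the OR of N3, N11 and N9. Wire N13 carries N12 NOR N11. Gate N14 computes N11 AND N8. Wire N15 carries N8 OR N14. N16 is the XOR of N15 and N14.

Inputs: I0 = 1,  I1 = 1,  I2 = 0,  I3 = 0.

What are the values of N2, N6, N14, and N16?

N1 = I3 NOR I2 = 0 NOR 0 = 1
N2 = NOT N1 = NOT 1 = 0
N3 = N2 XOR I1 = 0 XOR 1 = 1
N6 = I3 NAND N3 = 0 NAND 1 = 1
N7 = I2 NAND N1 = 0 NAND 1 = 1
N8 = N7 NAND I2 = 1 NAND 0 = 1
N11 = N3 NAND I0 = 1 NAND 1 = 0
N14 = N11 AND N8 = 0 AND 1 = 0
N15 = N8 OR N14 = 1 OR 0 = 1
N16 = N15 XOR N14 = 1 XOR 0 = 1

N2 = 0; N6 = 1; N14 = 0; N16 = 1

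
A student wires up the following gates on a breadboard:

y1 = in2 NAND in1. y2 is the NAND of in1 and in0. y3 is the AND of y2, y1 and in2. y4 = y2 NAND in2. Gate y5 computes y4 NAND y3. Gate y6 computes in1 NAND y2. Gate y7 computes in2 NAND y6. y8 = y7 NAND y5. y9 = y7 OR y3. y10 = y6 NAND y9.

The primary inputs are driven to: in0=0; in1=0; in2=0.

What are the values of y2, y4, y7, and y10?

y2 = 1  y4 = 1  y7 = 1  y10 = 0

y1 = in2 NAND in1 = 0 NAND 0 = 1
y2 = in1 NAND in0 = 0 NAND 0 = 1
y3 = y2 AND y1 AND in2 = 1 AND 1 AND 0 = 0
y4 = y2 NAND in2 = 1 NAND 0 = 1
y6 = in1 NAND y2 = 0 NAND 1 = 1
y7 = in2 NAND y6 = 0 NAND 1 = 1
y9 = y7 OR y3 = 1 OR 0 = 1
y10 = y6 NAND y9 = 1 NAND 1 = 0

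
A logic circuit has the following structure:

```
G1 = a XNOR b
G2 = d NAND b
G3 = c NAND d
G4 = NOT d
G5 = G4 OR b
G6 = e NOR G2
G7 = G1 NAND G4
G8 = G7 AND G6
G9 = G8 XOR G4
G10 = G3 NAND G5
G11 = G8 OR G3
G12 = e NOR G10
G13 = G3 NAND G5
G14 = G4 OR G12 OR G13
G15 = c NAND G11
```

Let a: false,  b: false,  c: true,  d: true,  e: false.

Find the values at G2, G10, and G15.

G2 = true, G10 = true, G15 = true

G1 = a XNOR b = false XNOR false = true
G2 = d NAND b = true NAND false = true
G3 = c NAND d = true NAND true = false
G4 = NOT d = NOT true = false
G5 = G4 OR b = false OR false = false
G6 = e NOR G2 = false NOR true = false
G7 = G1 NAND G4 = true NAND false = true
G8 = G7 AND G6 = true AND false = false
G10 = G3 NAND G5 = false NAND false = true
G11 = G8 OR G3 = false OR false = false
G15 = c NAND G11 = true NAND false = true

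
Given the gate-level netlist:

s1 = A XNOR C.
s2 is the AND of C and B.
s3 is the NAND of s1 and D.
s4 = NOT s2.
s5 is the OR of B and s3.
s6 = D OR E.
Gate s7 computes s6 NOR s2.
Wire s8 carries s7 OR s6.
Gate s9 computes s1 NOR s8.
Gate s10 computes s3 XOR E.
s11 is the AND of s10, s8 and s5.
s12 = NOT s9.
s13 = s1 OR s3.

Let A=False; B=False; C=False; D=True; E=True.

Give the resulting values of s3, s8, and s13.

s1 = A XNOR C = False XNOR False = True
s2 = C AND B = False AND False = False
s3 = s1 NAND D = True NAND True = False
s6 = D OR E = True OR True = True
s7 = s6 NOR s2 = True NOR False = False
s8 = s7 OR s6 = False OR True = True
s13 = s1 OR s3 = True OR False = True

s3 = False  s8 = True  s13 = True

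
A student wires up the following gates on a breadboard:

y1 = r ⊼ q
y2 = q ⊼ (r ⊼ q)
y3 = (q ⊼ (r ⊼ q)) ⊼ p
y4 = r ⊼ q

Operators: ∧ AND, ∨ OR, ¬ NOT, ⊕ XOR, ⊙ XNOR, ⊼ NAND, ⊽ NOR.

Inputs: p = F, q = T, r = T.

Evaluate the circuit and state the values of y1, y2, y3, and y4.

y1 = T ⊼ T = F
y2 = T ⊼ (T ⊼ T) = T
y3 = (T ⊼ (T ⊼ T)) ⊼ F = T
y4 = T ⊼ T = F

y1 = F; y2 = T; y3 = T; y4 = F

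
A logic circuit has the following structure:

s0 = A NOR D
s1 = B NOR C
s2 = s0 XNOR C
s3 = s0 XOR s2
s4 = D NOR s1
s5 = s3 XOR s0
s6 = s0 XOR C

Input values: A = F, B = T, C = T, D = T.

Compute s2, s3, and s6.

s0 = A NOR D = F NOR T = F
s2 = s0 XNOR C = F XNOR T = F
s3 = s0 XOR s2 = F XOR F = F
s6 = s0 XOR C = F XOR T = T

s2 = F, s3 = F, s6 = T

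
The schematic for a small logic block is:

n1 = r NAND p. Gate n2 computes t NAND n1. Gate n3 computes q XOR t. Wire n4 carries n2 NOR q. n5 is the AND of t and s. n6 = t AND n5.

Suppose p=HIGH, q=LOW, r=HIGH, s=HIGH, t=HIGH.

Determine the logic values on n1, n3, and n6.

n1 = LOW  n3 = HIGH  n6 = HIGH

n1 = r NAND p = HIGH NAND HIGH = LOW
n3 = q XOR t = LOW XOR HIGH = HIGH
n5 = t AND s = HIGH AND HIGH = HIGH
n6 = t AND n5 = HIGH AND HIGH = HIGH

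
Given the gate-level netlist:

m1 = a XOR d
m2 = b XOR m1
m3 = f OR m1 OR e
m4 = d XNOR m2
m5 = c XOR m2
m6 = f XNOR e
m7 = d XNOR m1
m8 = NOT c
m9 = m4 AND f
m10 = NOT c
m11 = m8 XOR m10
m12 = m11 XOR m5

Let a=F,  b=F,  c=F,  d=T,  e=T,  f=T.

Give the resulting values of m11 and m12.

m1 = a XOR d = F XOR T = T
m2 = b XOR m1 = F XOR T = T
m5 = c XOR m2 = F XOR T = T
m8 = NOT c = NOT F = T
m10 = NOT c = NOT F = T
m11 = m8 XOR m10 = T XOR T = F
m12 = m11 XOR m5 = F XOR T = T

m11 = F; m12 = T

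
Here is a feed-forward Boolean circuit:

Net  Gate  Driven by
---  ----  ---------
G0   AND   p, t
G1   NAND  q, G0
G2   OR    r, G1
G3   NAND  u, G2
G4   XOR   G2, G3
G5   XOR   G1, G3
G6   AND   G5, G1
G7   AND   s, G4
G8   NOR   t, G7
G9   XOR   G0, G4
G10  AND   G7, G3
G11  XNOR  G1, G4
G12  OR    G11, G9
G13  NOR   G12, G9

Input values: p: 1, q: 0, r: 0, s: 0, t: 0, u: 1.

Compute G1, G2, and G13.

G1 = 1, G2 = 1, G13 = 0

G0 = p AND t = 1 AND 0 = 0
G1 = q NAND G0 = 0 NAND 0 = 1
G2 = r OR G1 = 0 OR 1 = 1
G3 = u NAND G2 = 1 NAND 1 = 0
G4 = G2 XOR G3 = 1 XOR 0 = 1
G9 = G0 XOR G4 = 0 XOR 1 = 1
G11 = G1 XNOR G4 = 1 XNOR 1 = 1
G12 = G11 OR G9 = 1 OR 1 = 1
G13 = G12 NOR G9 = 1 NOR 1 = 0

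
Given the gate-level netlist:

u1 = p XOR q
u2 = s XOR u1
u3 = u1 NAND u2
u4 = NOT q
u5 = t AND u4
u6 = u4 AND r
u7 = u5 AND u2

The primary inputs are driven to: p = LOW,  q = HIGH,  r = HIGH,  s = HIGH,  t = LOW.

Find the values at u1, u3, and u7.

u1 = HIGH; u3 = HIGH; u7 = LOW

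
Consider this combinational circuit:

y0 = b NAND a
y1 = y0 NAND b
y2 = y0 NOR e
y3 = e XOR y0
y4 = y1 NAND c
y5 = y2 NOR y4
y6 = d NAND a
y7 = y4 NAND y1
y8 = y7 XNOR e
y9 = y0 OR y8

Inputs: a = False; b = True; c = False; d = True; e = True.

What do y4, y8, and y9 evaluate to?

y0 = b NAND a = True NAND False = True
y1 = y0 NAND b = True NAND True = False
y4 = y1 NAND c = False NAND False = True
y7 = y4 NAND y1 = True NAND False = True
y8 = y7 XNOR e = True XNOR True = True
y9 = y0 OR y8 = True OR True = True

y4 = True, y8 = True, y9 = True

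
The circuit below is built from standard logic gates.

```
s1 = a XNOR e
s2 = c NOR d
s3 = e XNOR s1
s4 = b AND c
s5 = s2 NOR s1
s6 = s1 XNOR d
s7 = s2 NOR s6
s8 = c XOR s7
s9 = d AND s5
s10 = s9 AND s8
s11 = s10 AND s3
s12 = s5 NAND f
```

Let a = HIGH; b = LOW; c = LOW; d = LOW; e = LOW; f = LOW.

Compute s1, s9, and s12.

s1 = a XNOR e = HIGH XNOR LOW = LOW
s2 = c NOR d = LOW NOR LOW = HIGH
s5 = s2 NOR s1 = HIGH NOR LOW = LOW
s9 = d AND s5 = LOW AND LOW = LOW
s12 = s5 NAND f = LOW NAND LOW = HIGH

s1 = LOW, s9 = LOW, s12 = HIGH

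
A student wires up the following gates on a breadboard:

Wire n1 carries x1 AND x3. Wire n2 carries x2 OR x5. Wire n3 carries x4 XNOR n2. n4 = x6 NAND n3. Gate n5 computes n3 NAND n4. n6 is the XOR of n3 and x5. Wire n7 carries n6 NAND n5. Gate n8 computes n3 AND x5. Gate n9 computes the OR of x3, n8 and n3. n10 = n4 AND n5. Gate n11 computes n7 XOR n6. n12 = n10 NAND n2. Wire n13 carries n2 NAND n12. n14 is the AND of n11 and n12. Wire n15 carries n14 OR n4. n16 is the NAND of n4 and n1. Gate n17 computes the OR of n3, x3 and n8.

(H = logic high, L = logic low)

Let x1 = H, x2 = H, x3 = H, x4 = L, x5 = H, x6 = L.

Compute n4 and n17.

n4 = H; n17 = H

n2 = x2 OR x5 = H OR H = H
n3 = x4 XNOR n2 = L XNOR H = L
n4 = x6 NAND n3 = L NAND L = H
n8 = n3 AND x5 = L AND H = L
n17 = n3 OR x3 OR n8 = L OR H OR L = H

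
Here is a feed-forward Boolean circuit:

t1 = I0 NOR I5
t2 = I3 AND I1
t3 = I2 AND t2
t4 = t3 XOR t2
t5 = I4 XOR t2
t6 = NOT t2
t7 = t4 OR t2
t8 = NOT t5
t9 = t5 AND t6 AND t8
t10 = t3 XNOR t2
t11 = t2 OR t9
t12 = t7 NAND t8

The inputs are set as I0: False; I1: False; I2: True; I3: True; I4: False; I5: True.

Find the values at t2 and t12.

t2 = False, t12 = True

t2 = I3 AND I1 = True AND False = False
t3 = I2 AND t2 = True AND False = False
t4 = t3 XOR t2 = False XOR False = False
t5 = I4 XOR t2 = False XOR False = False
t7 = t4 OR t2 = False OR False = False
t8 = NOT t5 = NOT False = True
t12 = t7 NAND t8 = False NAND True = True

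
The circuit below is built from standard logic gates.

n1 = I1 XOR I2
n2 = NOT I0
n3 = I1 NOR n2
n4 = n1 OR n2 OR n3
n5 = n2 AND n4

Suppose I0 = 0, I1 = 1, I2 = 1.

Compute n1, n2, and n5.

n1 = 0  n2 = 1  n5 = 1

n1 = I1 XOR I2 = 1 XOR 1 = 0
n2 = NOT I0 = NOT 0 = 1
n3 = I1 NOR n2 = 1 NOR 1 = 0
n4 = n1 OR n2 OR n3 = 0 OR 1 OR 0 = 1
n5 = n2 AND n4 = 1 AND 1 = 1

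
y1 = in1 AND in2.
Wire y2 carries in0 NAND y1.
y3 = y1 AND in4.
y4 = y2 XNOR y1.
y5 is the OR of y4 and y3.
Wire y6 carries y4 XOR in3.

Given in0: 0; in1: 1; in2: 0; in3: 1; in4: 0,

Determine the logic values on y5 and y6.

y5 = 0, y6 = 1

y1 = in1 AND in2 = 1 AND 0 = 0
y2 = in0 NAND y1 = 0 NAND 0 = 1
y3 = y1 AND in4 = 0 AND 0 = 0
y4 = y2 XNOR y1 = 1 XNOR 0 = 0
y5 = y4 OR y3 = 0 OR 0 = 0
y6 = y4 XOR in3 = 0 XOR 1 = 1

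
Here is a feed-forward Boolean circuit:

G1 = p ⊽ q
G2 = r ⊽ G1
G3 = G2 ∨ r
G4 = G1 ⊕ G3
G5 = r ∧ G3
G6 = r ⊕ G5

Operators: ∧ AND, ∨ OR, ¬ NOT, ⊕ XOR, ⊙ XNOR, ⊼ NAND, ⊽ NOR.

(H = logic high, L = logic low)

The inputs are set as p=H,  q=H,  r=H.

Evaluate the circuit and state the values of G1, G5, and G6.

G1 = L; G5 = H; G6 = L

G1 = p NOR q = H NOR H = L
G2 = r NOR G1 = H NOR L = L
G3 = G2 OR r = L OR H = H
G5 = r AND G3 = H AND H = H
G6 = r XOR G5 = H XOR H = L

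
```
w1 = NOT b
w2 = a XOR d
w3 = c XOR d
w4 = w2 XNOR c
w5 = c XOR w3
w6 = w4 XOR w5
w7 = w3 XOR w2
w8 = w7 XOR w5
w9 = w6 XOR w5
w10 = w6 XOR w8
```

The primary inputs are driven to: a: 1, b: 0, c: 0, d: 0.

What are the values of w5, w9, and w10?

w2 = a XOR d = 1 XOR 0 = 1
w3 = c XOR d = 0 XOR 0 = 0
w4 = w2 XNOR c = 1 XNOR 0 = 0
w5 = c XOR w3 = 0 XOR 0 = 0
w6 = w4 XOR w5 = 0 XOR 0 = 0
w7 = w3 XOR w2 = 0 XOR 1 = 1
w8 = w7 XOR w5 = 1 XOR 0 = 1
w9 = w6 XOR w5 = 0 XOR 0 = 0
w10 = w6 XOR w8 = 0 XOR 1 = 1

w5 = 0  w9 = 0  w10 = 1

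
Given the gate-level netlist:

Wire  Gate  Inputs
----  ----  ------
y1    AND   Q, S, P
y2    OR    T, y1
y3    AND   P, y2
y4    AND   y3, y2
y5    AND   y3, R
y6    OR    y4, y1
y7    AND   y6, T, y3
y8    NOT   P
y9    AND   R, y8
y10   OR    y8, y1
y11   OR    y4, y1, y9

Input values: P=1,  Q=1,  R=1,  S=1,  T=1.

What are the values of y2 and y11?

y2 = 1  y11 = 1

y1 = Q AND S AND P = 1 AND 1 AND 1 = 1
y2 = T OR y1 = 1 OR 1 = 1
y3 = P AND y2 = 1 AND 1 = 1
y4 = y3 AND y2 = 1 AND 1 = 1
y8 = NOT P = NOT 1 = 0
y9 = R AND y8 = 1 AND 0 = 0
y11 = y4 OR y1 OR y9 = 1 OR 1 OR 0 = 1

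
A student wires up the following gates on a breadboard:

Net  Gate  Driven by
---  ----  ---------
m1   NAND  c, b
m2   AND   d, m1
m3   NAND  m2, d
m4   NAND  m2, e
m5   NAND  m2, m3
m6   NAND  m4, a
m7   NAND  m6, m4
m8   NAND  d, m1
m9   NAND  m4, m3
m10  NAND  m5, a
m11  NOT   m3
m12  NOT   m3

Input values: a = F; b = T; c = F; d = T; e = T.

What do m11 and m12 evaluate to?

m11 = T, m12 = T

m1 = c NAND b = F NAND T = T
m2 = d AND m1 = T AND T = T
m3 = m2 NAND d = T NAND T = F
m11 = NOT m3 = NOT F = T
m12 = NOT m3 = NOT F = T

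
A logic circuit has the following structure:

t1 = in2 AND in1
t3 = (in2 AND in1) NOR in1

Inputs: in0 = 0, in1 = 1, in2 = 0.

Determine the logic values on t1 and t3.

t1 = 0 AND 1 = 0
t3 = (0 AND 1) NOR 1 = 0

t1 = 0, t3 = 0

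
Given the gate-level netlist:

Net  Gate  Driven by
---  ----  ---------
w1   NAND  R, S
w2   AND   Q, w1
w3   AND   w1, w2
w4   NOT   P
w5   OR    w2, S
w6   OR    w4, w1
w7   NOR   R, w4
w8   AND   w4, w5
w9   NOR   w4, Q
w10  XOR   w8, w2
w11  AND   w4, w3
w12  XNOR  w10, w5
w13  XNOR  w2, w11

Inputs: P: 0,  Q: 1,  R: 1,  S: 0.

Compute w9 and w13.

w9 = 0, w13 = 1

w1 = R NAND S = 1 NAND 0 = 1
w2 = Q AND w1 = 1 AND 1 = 1
w3 = w1 AND w2 = 1 AND 1 = 1
w4 = NOT P = NOT 0 = 1
w9 = w4 NOR Q = 1 NOR 1 = 0
w11 = w4 AND w3 = 1 AND 1 = 1
w13 = w2 XNOR w11 = 1 XNOR 1 = 1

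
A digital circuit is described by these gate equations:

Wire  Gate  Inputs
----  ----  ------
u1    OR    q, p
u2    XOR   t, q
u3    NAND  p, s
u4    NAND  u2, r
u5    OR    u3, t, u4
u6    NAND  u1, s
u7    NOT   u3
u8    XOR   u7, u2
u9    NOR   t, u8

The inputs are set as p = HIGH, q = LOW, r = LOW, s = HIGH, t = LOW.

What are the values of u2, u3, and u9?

u2 = t XOR q = LOW XOR LOW = LOW
u3 = p NAND s = HIGH NAND HIGH = LOW
u7 = NOT u3 = NOT LOW = HIGH
u8 = u7 XOR u2 = HIGH XOR LOW = HIGH
u9 = t NOR u8 = LOW NOR HIGH = LOW

u2 = LOW; u3 = LOW; u9 = LOW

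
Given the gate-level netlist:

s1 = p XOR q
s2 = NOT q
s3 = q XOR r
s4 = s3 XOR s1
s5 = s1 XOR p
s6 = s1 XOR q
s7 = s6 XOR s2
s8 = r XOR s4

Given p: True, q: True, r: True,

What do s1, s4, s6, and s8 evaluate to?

s1 = False  s4 = False  s6 = True  s8 = True

s1 = p XOR q = True XOR True = False
s3 = q XOR r = True XOR True = False
s4 = s3 XOR s1 = False XOR False = False
s6 = s1 XOR q = False XOR True = True
s8 = r XOR s4 = True XOR False = True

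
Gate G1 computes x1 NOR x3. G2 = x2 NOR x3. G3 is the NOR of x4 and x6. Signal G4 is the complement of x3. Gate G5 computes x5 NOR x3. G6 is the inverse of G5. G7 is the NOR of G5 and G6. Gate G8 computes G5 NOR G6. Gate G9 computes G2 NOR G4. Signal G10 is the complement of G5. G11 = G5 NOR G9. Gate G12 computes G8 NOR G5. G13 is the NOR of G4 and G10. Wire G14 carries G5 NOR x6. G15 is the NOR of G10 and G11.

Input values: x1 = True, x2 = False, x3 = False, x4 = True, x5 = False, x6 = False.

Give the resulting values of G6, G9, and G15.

G2 = x2 NOR x3 = False NOR False = True
G4 = NOT x3 = NOT False = True
G5 = x5 NOR x3 = False NOR False = True
G6 = NOT G5 = NOT True = False
G9 = G2 NOR G4 = True NOR True = False
G10 = NOT G5 = NOT True = False
G11 = G5 NOR G9 = True NOR False = False
G15 = G10 NOR G11 = False NOR False = True

G6 = False; G9 = False; G15 = True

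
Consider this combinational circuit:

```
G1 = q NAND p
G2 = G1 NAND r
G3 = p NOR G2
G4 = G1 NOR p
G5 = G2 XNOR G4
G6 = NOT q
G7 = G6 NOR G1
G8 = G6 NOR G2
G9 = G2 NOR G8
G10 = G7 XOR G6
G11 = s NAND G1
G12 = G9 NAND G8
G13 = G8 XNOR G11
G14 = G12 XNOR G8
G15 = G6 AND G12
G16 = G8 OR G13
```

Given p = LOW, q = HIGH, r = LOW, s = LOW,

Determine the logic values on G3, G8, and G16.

G1 = q NAND p = HIGH NAND LOW = HIGH
G2 = G1 NAND r = HIGH NAND LOW = HIGH
G3 = p NOR G2 = LOW NOR HIGH = LOW
G6 = NOT q = NOT HIGH = LOW
G8 = G6 NOR G2 = LOW NOR HIGH = LOW
G11 = s NAND G1 = LOW NAND HIGH = HIGH
G13 = G8 XNOR G11 = LOW XNOR HIGH = LOW
G16 = G8 OR G13 = LOW OR LOW = LOW

G3 = LOW  G8 = LOW  G16 = LOW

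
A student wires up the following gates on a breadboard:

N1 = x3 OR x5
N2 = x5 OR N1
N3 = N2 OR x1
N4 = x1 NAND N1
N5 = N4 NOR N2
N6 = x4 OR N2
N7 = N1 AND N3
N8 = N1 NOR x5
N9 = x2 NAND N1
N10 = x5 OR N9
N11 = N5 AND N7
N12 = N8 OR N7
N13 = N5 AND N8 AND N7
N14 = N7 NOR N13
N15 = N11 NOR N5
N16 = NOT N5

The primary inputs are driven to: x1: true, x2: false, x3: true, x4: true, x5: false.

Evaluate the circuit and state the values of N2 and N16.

N1 = x3 OR x5 = true OR false = true
N2 = x5 OR N1 = false OR true = true
N4 = x1 NAND N1 = true NAND true = false
N5 = N4 NOR N2 = false NOR true = false
N16 = NOT N5 = NOT false = true

N2 = true; N16 = true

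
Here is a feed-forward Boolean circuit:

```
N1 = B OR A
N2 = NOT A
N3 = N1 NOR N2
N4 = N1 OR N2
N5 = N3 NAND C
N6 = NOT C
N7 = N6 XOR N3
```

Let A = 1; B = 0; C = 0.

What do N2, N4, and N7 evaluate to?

N1 = B OR A = 0 OR 1 = 1
N2 = NOT A = NOT 1 = 0
N3 = N1 NOR N2 = 1 NOR 0 = 0
N4 = N1 OR N2 = 1 OR 0 = 1
N6 = NOT C = NOT 0 = 1
N7 = N6 XOR N3 = 1 XOR 0 = 1

N2 = 0  N4 = 1  N7 = 1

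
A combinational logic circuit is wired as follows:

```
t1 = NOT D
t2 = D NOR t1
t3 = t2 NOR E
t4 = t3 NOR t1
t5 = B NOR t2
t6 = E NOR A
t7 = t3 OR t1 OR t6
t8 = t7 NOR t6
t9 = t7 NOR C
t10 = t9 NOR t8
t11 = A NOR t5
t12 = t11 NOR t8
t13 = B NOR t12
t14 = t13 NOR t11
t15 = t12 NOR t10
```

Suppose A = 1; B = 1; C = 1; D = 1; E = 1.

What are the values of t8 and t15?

t8 = 1, t15 = 1

t1 = NOT D = NOT 1 = 0
t2 = D NOR t1 = 1 NOR 0 = 0
t3 = t2 NOR E = 0 NOR 1 = 0
t5 = B NOR t2 = 1 NOR 0 = 0
t6 = E NOR A = 1 NOR 1 = 0
t7 = t3 OR t1 OR t6 = 0 OR 0 OR 0 = 0
t8 = t7 NOR t6 = 0 NOR 0 = 1
t9 = t7 NOR C = 0 NOR 1 = 0
t10 = t9 NOR t8 = 0 NOR 1 = 0
t11 = A NOR t5 = 1 NOR 0 = 0
t12 = t11 NOR t8 = 0 NOR 1 = 0
t15 = t12 NOR t10 = 0 NOR 0 = 1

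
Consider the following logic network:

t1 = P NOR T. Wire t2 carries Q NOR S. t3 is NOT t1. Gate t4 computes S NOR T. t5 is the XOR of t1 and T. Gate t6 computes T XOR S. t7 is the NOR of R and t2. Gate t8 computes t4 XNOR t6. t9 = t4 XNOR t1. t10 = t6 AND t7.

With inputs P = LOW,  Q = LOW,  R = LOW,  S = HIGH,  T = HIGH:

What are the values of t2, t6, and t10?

t2 = LOW, t6 = LOW, t10 = LOW

t2 = Q NOR S = LOW NOR HIGH = LOW
t6 = T XOR S = HIGH XOR HIGH = LOW
t7 = R NOR t2 = LOW NOR LOW = HIGH
t10 = t6 AND t7 = LOW AND HIGH = LOW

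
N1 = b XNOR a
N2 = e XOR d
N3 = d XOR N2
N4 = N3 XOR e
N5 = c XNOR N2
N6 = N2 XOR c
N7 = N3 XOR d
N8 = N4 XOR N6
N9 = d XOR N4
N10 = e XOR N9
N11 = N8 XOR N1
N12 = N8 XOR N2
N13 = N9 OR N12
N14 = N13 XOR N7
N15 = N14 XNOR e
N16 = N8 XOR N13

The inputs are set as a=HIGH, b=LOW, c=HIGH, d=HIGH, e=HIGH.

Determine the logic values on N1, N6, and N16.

N1 = LOW  N6 = HIGH  N16 = LOW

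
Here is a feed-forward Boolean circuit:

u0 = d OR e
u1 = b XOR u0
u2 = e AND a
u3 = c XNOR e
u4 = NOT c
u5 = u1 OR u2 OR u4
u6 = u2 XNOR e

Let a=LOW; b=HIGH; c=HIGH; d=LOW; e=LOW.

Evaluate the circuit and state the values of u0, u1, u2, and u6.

u0 = d OR e = LOW OR LOW = LOW
u1 = b XOR u0 = HIGH XOR LOW = HIGH
u2 = e AND a = LOW AND LOW = LOW
u6 = u2 XNOR e = LOW XNOR LOW = HIGH

u0 = LOW, u1 = HIGH, u2 = LOW, u6 = HIGH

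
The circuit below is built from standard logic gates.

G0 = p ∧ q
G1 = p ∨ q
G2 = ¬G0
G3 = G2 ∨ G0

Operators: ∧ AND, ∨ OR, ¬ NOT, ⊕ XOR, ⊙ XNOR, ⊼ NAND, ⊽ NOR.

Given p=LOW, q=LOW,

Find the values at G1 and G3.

G1 = LOW, G3 = HIGH

G0 = p AND q = LOW AND LOW = LOW
G1 = p OR q = LOW OR LOW = LOW
G2 = NOT G0 = NOT LOW = HIGH
G3 = G2 OR G0 = HIGH OR LOW = HIGH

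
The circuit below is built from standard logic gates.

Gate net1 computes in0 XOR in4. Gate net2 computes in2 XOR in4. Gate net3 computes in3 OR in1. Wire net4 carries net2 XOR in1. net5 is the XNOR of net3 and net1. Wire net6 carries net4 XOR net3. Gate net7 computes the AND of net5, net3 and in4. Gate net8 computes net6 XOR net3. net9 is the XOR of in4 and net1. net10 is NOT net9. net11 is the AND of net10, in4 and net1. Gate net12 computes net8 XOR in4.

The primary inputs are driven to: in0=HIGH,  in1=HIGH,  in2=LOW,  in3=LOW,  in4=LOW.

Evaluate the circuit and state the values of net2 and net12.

net2 = in2 XOR in4 = LOW XOR LOW = LOW
net3 = in3 OR in1 = LOW OR HIGH = HIGH
net4 = net2 XOR in1 = LOW XOR HIGH = HIGH
net6 = net4 XOR net3 = HIGH XOR HIGH = LOW
net8 = net6 XOR net3 = LOW XOR HIGH = HIGH
net12 = net8 XOR in4 = HIGH XOR LOW = HIGH

net2 = LOW  net12 = HIGH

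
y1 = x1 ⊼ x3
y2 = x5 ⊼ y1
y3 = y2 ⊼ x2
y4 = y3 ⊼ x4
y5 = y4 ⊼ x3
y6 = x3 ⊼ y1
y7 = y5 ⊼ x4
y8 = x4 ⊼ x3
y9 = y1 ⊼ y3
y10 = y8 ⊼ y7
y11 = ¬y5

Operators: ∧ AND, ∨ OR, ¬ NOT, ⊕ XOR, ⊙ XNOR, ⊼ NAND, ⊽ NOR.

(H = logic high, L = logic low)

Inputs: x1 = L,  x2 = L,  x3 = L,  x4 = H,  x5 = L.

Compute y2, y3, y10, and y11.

y2 = H  y3 = H  y10 = H  y11 = L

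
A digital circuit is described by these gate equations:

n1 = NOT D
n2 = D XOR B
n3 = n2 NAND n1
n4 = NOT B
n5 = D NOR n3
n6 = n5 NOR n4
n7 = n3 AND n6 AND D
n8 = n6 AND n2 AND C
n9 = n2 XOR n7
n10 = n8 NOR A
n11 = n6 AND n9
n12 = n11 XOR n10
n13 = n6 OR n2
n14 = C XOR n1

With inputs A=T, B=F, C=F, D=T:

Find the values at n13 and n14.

n1 = NOT D = NOT T = F
n2 = D XOR B = T XOR F = T
n3 = n2 NAND n1 = T NAND F = T
n4 = NOT B = NOT F = T
n5 = D NOR n3 = T NOR T = F
n6 = n5 NOR n4 = F NOR T = F
n13 = n6 OR n2 = F OR T = T
n14 = C XOR n1 = F XOR F = F

n13 = T, n14 = F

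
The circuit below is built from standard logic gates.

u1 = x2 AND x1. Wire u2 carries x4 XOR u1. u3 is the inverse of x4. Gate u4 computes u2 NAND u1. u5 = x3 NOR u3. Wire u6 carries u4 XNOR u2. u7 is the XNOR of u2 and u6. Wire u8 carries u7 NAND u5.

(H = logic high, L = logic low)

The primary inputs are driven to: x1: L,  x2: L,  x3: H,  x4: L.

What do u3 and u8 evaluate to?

u1 = x2 AND x1 = L AND L = L
u2 = x4 XOR u1 = L XOR L = L
u3 = NOT x4 = NOT L = H
u4 = u2 NAND u1 = L NAND L = H
u5 = x3 NOR u3 = H NOR H = L
u6 = u4 XNOR u2 = H XNOR L = L
u7 = u2 XNOR u6 = L XNOR L = H
u8 = u7 NAND u5 = H NAND L = H

u3 = H, u8 = H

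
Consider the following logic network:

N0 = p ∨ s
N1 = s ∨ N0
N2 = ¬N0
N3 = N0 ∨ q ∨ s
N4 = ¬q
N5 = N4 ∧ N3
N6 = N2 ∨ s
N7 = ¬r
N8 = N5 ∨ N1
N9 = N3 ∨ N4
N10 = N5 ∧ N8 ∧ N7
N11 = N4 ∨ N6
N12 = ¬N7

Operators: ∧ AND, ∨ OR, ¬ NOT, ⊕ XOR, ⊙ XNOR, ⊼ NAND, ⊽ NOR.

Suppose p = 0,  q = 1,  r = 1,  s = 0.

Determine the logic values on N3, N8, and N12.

N3 = 1; N8 = 0; N12 = 1

N0 = p OR s = 0 OR 0 = 0
N1 = s OR N0 = 0 OR 0 = 0
N3 = N0 OR q OR s = 0 OR 1 OR 0 = 1
N4 = NOT q = NOT 1 = 0
N5 = N4 AND N3 = 0 AND 1 = 0
N7 = NOT r = NOT 1 = 0
N8 = N5 OR N1 = 0 OR 0 = 0
N12 = NOT N7 = NOT 0 = 1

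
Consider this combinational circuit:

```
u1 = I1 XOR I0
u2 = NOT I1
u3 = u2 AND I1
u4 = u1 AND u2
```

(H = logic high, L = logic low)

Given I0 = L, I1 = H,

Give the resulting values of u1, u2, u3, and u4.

u1 = H  u2 = L  u3 = L  u4 = L

u1 = I1 XOR I0 = H XOR L = H
u2 = NOT I1 = NOT H = L
u3 = u2 AND I1 = L AND H = L
u4 = u1 AND u2 = H AND L = L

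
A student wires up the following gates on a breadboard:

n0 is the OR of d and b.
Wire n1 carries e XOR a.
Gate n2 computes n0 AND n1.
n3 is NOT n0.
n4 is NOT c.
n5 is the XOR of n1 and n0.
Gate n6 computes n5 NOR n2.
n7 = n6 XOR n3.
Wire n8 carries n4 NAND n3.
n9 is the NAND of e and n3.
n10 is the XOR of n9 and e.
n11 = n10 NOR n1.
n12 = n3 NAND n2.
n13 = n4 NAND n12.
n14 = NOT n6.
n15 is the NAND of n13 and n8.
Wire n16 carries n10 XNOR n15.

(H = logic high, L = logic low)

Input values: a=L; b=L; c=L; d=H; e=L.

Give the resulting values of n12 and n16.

n0 = d OR b = H OR L = H
n1 = e XOR a = L XOR L = L
n2 = n0 AND n1 = H AND L = L
n3 = NOT n0 = NOT H = L
n4 = NOT c = NOT L = H
n8 = n4 NAND n3 = H NAND L = H
n9 = e NAND n3 = L NAND L = H
n10 = n9 XOR e = H XOR L = H
n12 = n3 NAND n2 = L NAND L = H
n13 = n4 NAND n12 = H NAND H = L
n15 = n13 NAND n8 = L NAND H = H
n16 = n10 XNOR n15 = H XNOR H = H

n12 = H, n16 = H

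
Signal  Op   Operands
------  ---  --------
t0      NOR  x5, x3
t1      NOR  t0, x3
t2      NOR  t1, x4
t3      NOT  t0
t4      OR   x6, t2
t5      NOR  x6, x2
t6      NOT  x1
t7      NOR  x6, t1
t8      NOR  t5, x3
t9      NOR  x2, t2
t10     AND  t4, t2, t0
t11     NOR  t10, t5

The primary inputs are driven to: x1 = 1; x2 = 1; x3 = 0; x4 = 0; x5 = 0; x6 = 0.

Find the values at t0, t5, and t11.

t0 = 1, t5 = 0, t11 = 0

t0 = x5 NOR x3 = 0 NOR 0 = 1
t1 = t0 NOR x3 = 1 NOR 0 = 0
t2 = t1 NOR x4 = 0 NOR 0 = 1
t4 = x6 OR t2 = 0 OR 1 = 1
t5 = x6 NOR x2 = 0 NOR 1 = 0
t10 = t4 AND t2 AND t0 = 1 AND 1 AND 1 = 1
t11 = t10 NOR t5 = 1 NOR 0 = 0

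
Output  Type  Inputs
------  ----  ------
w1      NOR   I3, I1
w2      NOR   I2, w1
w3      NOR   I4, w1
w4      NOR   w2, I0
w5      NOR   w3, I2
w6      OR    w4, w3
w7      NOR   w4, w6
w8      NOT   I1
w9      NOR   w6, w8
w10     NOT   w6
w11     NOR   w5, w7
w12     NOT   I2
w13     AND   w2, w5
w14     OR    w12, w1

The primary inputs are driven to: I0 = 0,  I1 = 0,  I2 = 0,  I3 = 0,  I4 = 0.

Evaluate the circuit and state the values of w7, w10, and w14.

w1 = I3 NOR I1 = 0 NOR 0 = 1
w2 = I2 NOR w1 = 0 NOR 1 = 0
w3 = I4 NOR w1 = 0 NOR 1 = 0
w4 = w2 NOR I0 = 0 NOR 0 = 1
w6 = w4 OR w3 = 1 OR 0 = 1
w7 = w4 NOR w6 = 1 NOR 1 = 0
w10 = NOT w6 = NOT 1 = 0
w12 = NOT I2 = NOT 0 = 1
w14 = w12 OR w1 = 1 OR 1 = 1

w7 = 0  w10 = 0  w14 = 1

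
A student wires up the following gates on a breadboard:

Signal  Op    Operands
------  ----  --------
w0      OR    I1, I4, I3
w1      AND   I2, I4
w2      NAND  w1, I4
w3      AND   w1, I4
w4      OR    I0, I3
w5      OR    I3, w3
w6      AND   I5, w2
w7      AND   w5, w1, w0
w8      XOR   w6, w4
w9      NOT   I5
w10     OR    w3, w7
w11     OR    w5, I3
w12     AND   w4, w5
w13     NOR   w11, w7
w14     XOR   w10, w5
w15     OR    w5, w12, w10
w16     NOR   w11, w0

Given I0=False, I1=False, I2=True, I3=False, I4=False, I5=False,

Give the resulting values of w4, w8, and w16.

w4 = False; w8 = False; w16 = True

w0 = I1 OR I4 OR I3 = False OR False OR False = False
w1 = I2 AND I4 = True AND False = False
w2 = w1 NAND I4 = False NAND False = True
w3 = w1 AND I4 = False AND False = False
w4 = I0 OR I3 = False OR False = False
w5 = I3 OR w3 = False OR False = False
w6 = I5 AND w2 = False AND True = False
w8 = w6 XOR w4 = False XOR False = False
w11 = w5 OR I3 = False OR False = False
w16 = w11 NOR w0 = False NOR False = True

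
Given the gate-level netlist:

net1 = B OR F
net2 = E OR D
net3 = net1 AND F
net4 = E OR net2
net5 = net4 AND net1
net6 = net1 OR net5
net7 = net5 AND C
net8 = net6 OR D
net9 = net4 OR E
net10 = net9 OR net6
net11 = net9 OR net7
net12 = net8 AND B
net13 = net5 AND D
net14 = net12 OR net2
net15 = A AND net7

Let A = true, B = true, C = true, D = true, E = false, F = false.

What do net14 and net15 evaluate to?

net1 = B OR F = true OR false = true
net2 = E OR D = false OR true = true
net4 = E OR net2 = false OR true = true
net5 = net4 AND net1 = true AND true = true
net6 = net1 OR net5 = true OR true = true
net7 = net5 AND C = true AND true = true
net8 = net6 OR D = true OR true = true
net12 = net8 AND B = true AND true = true
net14 = net12 OR net2 = true OR true = true
net15 = A AND net7 = true AND true = true

net14 = true, net15 = true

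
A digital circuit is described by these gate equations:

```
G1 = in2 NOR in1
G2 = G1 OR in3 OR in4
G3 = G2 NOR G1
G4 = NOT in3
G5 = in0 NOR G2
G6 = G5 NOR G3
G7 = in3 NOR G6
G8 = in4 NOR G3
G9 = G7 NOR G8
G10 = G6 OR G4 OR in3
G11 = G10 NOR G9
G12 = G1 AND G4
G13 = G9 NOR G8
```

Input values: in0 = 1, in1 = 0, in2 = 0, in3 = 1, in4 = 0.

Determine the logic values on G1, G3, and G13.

G1 = 1; G3 = 0; G13 = 0

G1 = in2 NOR in1 = 0 NOR 0 = 1
G2 = G1 OR in3 OR in4 = 1 OR 1 OR 0 = 1
G3 = G2 NOR G1 = 1 NOR 1 = 0
G5 = in0 NOR G2 = 1 NOR 1 = 0
G6 = G5 NOR G3 = 0 NOR 0 = 1
G7 = in3 NOR G6 = 1 NOR 1 = 0
G8 = in4 NOR G3 = 0 NOR 0 = 1
G9 = G7 NOR G8 = 0 NOR 1 = 0
G13 = G9 NOR G8 = 0 NOR 1 = 0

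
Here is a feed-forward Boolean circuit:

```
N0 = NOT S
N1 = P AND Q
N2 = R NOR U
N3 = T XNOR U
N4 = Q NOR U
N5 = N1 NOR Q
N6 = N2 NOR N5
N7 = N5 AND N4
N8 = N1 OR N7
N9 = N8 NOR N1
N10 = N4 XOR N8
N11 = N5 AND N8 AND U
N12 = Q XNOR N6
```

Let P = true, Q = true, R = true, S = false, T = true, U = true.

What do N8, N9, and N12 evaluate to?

N1 = P AND Q = true AND true = true
N2 = R NOR U = true NOR true = false
N4 = Q NOR U = true NOR true = false
N5 = N1 NOR Q = true NOR true = false
N6 = N2 NOR N5 = false NOR false = true
N7 = N5 AND N4 = false AND false = false
N8 = N1 OR N7 = true OR false = true
N9 = N8 NOR N1 = true NOR true = false
N12 = Q XNOR N6 = true XNOR true = true

N8 = true, N9 = false, N12 = true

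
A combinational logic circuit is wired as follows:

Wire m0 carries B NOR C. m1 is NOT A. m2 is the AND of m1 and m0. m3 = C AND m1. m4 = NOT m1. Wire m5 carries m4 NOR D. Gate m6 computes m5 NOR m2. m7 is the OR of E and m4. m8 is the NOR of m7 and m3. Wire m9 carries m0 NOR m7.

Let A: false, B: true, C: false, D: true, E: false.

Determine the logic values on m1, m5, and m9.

m1 = true  m5 = false  m9 = true

m0 = B NOR C = true NOR false = false
m1 = NOT A = NOT false = true
m4 = NOT m1 = NOT true = false
m5 = m4 NOR D = false NOR true = false
m7 = E OR m4 = false OR false = false
m9 = m0 NOR m7 = false NOR false = true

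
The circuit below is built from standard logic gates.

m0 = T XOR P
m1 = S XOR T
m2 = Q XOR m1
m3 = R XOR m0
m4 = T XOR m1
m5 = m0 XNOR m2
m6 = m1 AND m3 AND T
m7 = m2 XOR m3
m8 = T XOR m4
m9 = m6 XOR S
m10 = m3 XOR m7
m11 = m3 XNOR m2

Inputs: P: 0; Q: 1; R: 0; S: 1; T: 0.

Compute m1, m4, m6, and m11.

m0 = T XOR P = 0 XOR 0 = 0
m1 = S XOR T = 1 XOR 0 = 1
m2 = Q XOR m1 = 1 XOR 1 = 0
m3 = R XOR m0 = 0 XOR 0 = 0
m4 = T XOR m1 = 0 XOR 1 = 1
m6 = m1 AND m3 AND T = 1 AND 0 AND 0 = 0
m11 = m3 XNOR m2 = 0 XNOR 0 = 1

m1 = 1; m4 = 1; m6 = 0; m11 = 1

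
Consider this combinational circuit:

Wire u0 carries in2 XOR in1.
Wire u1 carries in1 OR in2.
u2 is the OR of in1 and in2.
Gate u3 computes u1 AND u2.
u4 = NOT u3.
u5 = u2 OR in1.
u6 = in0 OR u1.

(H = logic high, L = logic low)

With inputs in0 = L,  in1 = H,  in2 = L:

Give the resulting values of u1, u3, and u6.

u1 = in1 OR in2 = H OR L = H
u2 = in1 OR in2 = H OR L = H
u3 = u1 AND u2 = H AND H = H
u6 = in0 OR u1 = L OR H = H

u1 = H  u3 = H  u6 = H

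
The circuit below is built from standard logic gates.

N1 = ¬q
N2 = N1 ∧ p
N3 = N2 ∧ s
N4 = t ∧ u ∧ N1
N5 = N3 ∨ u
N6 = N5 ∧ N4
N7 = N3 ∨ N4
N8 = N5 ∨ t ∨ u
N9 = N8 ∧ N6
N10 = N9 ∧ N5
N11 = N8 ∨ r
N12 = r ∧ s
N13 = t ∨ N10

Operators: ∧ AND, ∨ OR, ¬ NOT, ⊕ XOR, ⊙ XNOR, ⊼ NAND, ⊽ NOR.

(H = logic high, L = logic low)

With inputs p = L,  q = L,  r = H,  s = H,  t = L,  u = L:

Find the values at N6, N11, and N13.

N1 = NOT q = NOT L = H
N2 = N1 AND p = H AND L = L
N3 = N2 AND s = L AND H = L
N4 = t AND u AND N1 = L AND L AND H = L
N5 = N3 OR u = L OR L = L
N6 = N5 AND N4 = L AND L = L
N8 = N5 OR t OR u = L OR L OR L = L
N9 = N8 AND N6 = L AND L = L
N10 = N9 AND N5 = L AND L = L
N11 = N8 OR r = L OR H = H
N13 = t OR N10 = L OR L = L

N6 = L, N11 = H, N13 = L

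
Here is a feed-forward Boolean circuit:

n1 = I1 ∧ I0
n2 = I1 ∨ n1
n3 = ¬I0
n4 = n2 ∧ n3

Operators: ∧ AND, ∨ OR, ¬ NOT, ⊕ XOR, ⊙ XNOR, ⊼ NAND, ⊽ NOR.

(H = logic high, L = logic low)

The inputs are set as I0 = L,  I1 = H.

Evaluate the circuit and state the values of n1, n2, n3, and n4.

n1 = I1 AND I0 = H AND L = L
n2 = I1 OR n1 = H OR L = H
n3 = NOT I0 = NOT L = H
n4 = n2 AND n3 = H AND H = H

n1 = L, n2 = H, n3 = H, n4 = H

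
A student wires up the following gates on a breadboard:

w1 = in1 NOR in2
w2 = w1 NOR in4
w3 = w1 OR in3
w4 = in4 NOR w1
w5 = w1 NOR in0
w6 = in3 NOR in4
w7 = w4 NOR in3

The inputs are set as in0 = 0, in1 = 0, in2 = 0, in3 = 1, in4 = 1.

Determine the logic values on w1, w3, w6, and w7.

w1 = 1  w3 = 1  w6 = 0  w7 = 0

w1 = in1 NOR in2 = 0 NOR 0 = 1
w3 = w1 OR in3 = 1 OR 1 = 1
w4 = in4 NOR w1 = 1 NOR 1 = 0
w6 = in3 NOR in4 = 1 NOR 1 = 0
w7 = w4 NOR in3 = 0 NOR 1 = 0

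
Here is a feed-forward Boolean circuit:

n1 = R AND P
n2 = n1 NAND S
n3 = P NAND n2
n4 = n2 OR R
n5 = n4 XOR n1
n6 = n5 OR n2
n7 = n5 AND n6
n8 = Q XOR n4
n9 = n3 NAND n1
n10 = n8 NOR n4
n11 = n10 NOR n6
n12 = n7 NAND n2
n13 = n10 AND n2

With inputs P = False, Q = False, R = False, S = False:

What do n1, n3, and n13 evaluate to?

n1 = R AND P = False AND False = False
n2 = n1 NAND S = False NAND False = True
n3 = P NAND n2 = False NAND True = True
n4 = n2 OR R = True OR False = True
n8 = Q XOR n4 = False XOR True = True
n10 = n8 NOR n4 = True NOR True = False
n13 = n10 AND n2 = False AND True = False

n1 = False, n3 = True, n13 = False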